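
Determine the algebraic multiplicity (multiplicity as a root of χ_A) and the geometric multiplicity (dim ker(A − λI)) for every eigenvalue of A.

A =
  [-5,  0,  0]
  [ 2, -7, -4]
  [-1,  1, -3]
λ = -5: alg = 3, geom = 2

Step 1 — factor the characteristic polynomial to read off the algebraic multiplicities:
  χ_A(x) = (x + 5)^3

Step 2 — compute geometric multiplicities via the rank-nullity identity g(λ) = n − rank(A − λI):
  rank(A − (-5)·I) = 1, so dim ker(A − (-5)·I) = n − 1 = 2

Summary:
  λ = -5: algebraic multiplicity = 3, geometric multiplicity = 2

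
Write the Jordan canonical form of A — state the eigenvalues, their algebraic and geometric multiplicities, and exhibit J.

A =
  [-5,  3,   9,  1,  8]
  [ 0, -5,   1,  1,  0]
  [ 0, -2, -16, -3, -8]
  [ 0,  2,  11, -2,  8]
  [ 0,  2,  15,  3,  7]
J_3(-5) ⊕ J_1(-5) ⊕ J_1(-1)

The characteristic polynomial is
  det(x·I − A) = x^5 + 21*x^4 + 170*x^3 + 650*x^2 + 1125*x + 625 = (x + 1)*(x + 5)^4

Eigenvalues and multiplicities (the geometric multiplicity of λ is n − rank(A − λI), which equals the number of Jordan blocks for λ):
  λ = -5: algebraic multiplicity = 4, geometric multiplicity = 2
  λ = -1: algebraic multiplicity = 1, geometric multiplicity = 1

Determining the block sizes for each eigenvalue:
  λ = -5: with am = 4 and gm = 2, the partition is not yet determined (e.g. several partitions of 4 into 2 parts exist). Let N = A − (-5)·I. Computing rank(N^1) = 3, rank(N^2) = 2, rank(N^3) = 1; the number of blocks of size ≥ j is rank(N^{j−1}) − rank(N^j), giving [2, 1, 1]. So we have 1 block(s) of size 3, 1 block(s) of size 1 → block sizes [3, 1]
  λ = -1: one block (gm = 1), so the single block has size am = 1 → block sizes [1]

Assembling the blocks gives a Jordan form
J =
  [-5,  1,  0,  0,  0]
  [ 0, -5,  1,  0,  0]
  [ 0,  0, -5,  0,  0]
  [ 0,  0,  0, -5,  0]
  [ 0,  0,  0,  0, -1]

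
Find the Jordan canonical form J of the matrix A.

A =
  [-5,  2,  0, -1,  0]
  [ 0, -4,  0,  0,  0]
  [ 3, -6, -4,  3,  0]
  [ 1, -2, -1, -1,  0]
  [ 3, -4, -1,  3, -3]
J_1(-4) ⊕ J_1(-4) ⊕ J_2(-3) ⊕ J_1(-3)

The characteristic polynomial is
  det(x·I − A) = x^5 + 17*x^4 + 115*x^3 + 387*x^2 + 648*x + 432 = (x + 3)^3*(x + 4)^2

Eigenvalues and multiplicities (the geometric multiplicity of λ is n − rank(A − λI), which equals the number of Jordan blocks for λ):
  λ = -4: algebraic multiplicity = 2, geometric multiplicity = 2
  λ = -3: algebraic multiplicity = 3, geometric multiplicity = 2

Determining the block sizes for each eigenvalue:
  λ = -4: gm = am = 2, so every block has size 1 → block sizes [1, 1]
  λ = -3: 2 blocks summing to 3 forces exactly one block of size 2 and the rest size 1 → block sizes [2, 1]

Assembling the blocks gives a Jordan form
J =
  [-4,  0,  0,  0,  0]
  [ 0, -4,  0,  0,  0]
  [ 0,  0, -3,  1,  0]
  [ 0,  0,  0, -3,  0]
  [ 0,  0,  0,  0, -3]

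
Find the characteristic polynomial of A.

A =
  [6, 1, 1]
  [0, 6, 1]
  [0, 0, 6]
x^3 - 18*x^2 + 108*x - 216

Expanding det(x·I − A) (e.g. by cofactor expansion or by noting that A is similar to its Jordan form J, which has the same characteristic polynomial as A) gives
  χ_A(x) = x^3 - 18*x^2 + 108*x - 216
which factors as (x - 6)^3. The eigenvalues (with algebraic multiplicities) are λ = 6 with multiplicity 3.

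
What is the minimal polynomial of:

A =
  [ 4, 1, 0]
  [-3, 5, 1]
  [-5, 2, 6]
x^3 - 15*x^2 + 75*x - 125

The characteristic polynomial is χ_A(x) = (x - 5)^3, so the eigenvalues are known. The minimal polynomial is
  m_A(x) = Π_λ (x − λ)^{k_λ}
where k_λ is the size of the *largest* Jordan block for λ (equivalently, the smallest k with (A − λI)^k v = 0 for every generalised eigenvector v of λ).

  λ = 5: largest Jordan block has size 3, contributing (x − 5)^3

So m_A(x) = (x - 5)^3 = x^3 - 15*x^2 + 75*x - 125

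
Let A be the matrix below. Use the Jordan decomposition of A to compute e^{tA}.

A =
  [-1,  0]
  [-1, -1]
e^{tA} =
  [exp(-t), 0]
  [-t*exp(-t), exp(-t)]

Strategy: write A = P · J · P⁻¹ where J is a Jordan canonical form, so e^{tA} = P · e^{tJ} · P⁻¹, and e^{tJ} can be computed block-by-block.

A has Jordan form
J =
  [-1,  1]
  [ 0, -1]
(up to reordering of blocks).

Per-block formulas:
  For a 2×2 Jordan block J_2(-1): exp(t · J_2(-1)) = e^(-1t)·(I + t·N), where N is the 2×2 nilpotent shift.

After assembling e^{tJ} and conjugating by P, we get:

e^{tA} =
  [exp(-t), 0]
  [-t*exp(-t), exp(-t)]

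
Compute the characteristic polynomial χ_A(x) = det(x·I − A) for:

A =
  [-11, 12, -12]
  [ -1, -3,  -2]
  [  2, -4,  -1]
x^3 + 15*x^2 + 75*x + 125

Expanding det(x·I − A) (e.g. by cofactor expansion or by noting that A is similar to its Jordan form J, which has the same characteristic polynomial as A) gives
  χ_A(x) = x^3 + 15*x^2 + 75*x + 125
which factors as (x + 5)^3. The eigenvalues (with algebraic multiplicities) are λ = -5 with multiplicity 3.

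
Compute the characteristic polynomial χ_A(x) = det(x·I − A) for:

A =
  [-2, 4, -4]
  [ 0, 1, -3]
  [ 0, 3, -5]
x^3 + 6*x^2 + 12*x + 8

Expanding det(x·I − A) (e.g. by cofactor expansion or by noting that A is similar to its Jordan form J, which has the same characteristic polynomial as A) gives
  χ_A(x) = x^3 + 6*x^2 + 12*x + 8
which factors as (x + 2)^3. The eigenvalues (with algebraic multiplicities) are λ = -2 with multiplicity 3.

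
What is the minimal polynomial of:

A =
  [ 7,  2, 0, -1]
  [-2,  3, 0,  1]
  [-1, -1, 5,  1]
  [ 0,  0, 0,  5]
x^2 - 10*x + 25

The characteristic polynomial is χ_A(x) = (x - 5)^4, so the eigenvalues are known. The minimal polynomial is
  m_A(x) = Π_λ (x − λ)^{k_λ}
where k_λ is the size of the *largest* Jordan block for λ (equivalently, the smallest k with (A − λI)^k v = 0 for every generalised eigenvector v of λ).

  λ = 5: largest Jordan block has size 2, contributing (x − 5)^2

So m_A(x) = (x - 5)^2 = x^2 - 10*x + 25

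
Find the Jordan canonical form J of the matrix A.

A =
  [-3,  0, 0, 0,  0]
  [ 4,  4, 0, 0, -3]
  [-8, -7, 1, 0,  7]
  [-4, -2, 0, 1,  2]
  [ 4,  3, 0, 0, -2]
J_1(-3) ⊕ J_2(1) ⊕ J_1(1) ⊕ J_1(1)

The characteristic polynomial is
  det(x·I − A) = x^5 - x^4 - 6*x^3 + 14*x^2 - 11*x + 3 = (x - 1)^4*(x + 3)

Eigenvalues and multiplicities (the geometric multiplicity of λ is n − rank(A − λI), which equals the number of Jordan blocks for λ):
  λ = -3: algebraic multiplicity = 1, geometric multiplicity = 1
  λ = 1: algebraic multiplicity = 4, geometric multiplicity = 3

Determining the block sizes for each eigenvalue:
  λ = -3: one block (gm = 1), so the single block has size am = 1 → block sizes [1]
  λ = 1: 3 blocks summing to 4 forces exactly one block of size 2 and the rest size 1 → block sizes [2, 1, 1]

Assembling the blocks gives a Jordan form
J =
  [-3, 0, 0, 0, 0]
  [ 0, 1, 1, 0, 0]
  [ 0, 0, 1, 0, 0]
  [ 0, 0, 0, 1, 0]
  [ 0, 0, 0, 0, 1]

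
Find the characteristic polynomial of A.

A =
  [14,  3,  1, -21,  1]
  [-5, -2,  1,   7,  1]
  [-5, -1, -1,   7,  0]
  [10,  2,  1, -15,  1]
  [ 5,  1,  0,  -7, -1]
x^5 + 5*x^4 + 10*x^3 + 10*x^2 + 5*x + 1

Expanding det(x·I − A) (e.g. by cofactor expansion or by noting that A is similar to its Jordan form J, which has the same characteristic polynomial as A) gives
  χ_A(x) = x^5 + 5*x^4 + 10*x^3 + 10*x^2 + 5*x + 1
which factors as (x + 1)^5. The eigenvalues (with algebraic multiplicities) are λ = -1 with multiplicity 5.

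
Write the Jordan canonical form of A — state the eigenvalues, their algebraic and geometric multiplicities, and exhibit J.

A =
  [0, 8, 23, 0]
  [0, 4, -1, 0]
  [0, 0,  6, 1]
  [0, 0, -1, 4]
J_1(0) ⊕ J_1(4) ⊕ J_2(5)

The characteristic polynomial is
  det(x·I − A) = x^4 - 14*x^3 + 65*x^2 - 100*x = x*(x - 5)^2*(x - 4)

Eigenvalues and multiplicities (the geometric multiplicity of λ is n − rank(A − λI), which equals the number of Jordan blocks for λ):
  λ = 0: algebraic multiplicity = 1, geometric multiplicity = 1
  λ = 4: algebraic multiplicity = 1, geometric multiplicity = 1
  λ = 5: algebraic multiplicity = 2, geometric multiplicity = 1

Determining the block sizes for each eigenvalue:
  λ = 0: one block (gm = 1), so the single block has size am = 1 → block sizes [1]
  λ = 4: one block (gm = 1), so the single block has size am = 1 → block sizes [1]
  λ = 5: one block (gm = 1), so the single block has size am = 2 → block sizes [2]

Assembling the blocks gives a Jordan form
J =
  [0, 0, 0, 0]
  [0, 4, 0, 0]
  [0, 0, 5, 1]
  [0, 0, 0, 5]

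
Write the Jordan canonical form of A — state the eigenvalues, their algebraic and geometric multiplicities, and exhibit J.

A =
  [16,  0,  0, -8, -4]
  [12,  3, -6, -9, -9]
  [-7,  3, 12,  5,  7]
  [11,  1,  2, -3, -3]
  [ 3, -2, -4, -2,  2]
J_2(6) ⊕ J_2(6) ⊕ J_1(6)

The characteristic polynomial is
  det(x·I − A) = x^5 - 30*x^4 + 360*x^3 - 2160*x^2 + 6480*x - 7776 = (x - 6)^5

Eigenvalues and multiplicities (the geometric multiplicity of λ is n − rank(A − λI), which equals the number of Jordan blocks for λ):
  λ = 6: algebraic multiplicity = 5, geometric multiplicity = 3

Determining the block sizes for each eigenvalue:
  λ = 6: with am = 5 and gm = 3, the partition is not yet determined (e.g. several partitions of 5 into 3 parts exist). Let N = A − (6)·I. Computing rank(N^1) = 2, rank(N^2) = 0; the number of blocks of size ≥ j is rank(N^{j−1}) − rank(N^j), giving [3, 2]. So we have 2 block(s) of size 2, 1 block(s) of size 1 → block sizes [2, 2, 1]

Assembling the blocks gives a Jordan form
J =
  [6, 1, 0, 0, 0]
  [0, 6, 0, 0, 0]
  [0, 0, 6, 1, 0]
  [0, 0, 0, 6, 0]
  [0, 0, 0, 0, 6]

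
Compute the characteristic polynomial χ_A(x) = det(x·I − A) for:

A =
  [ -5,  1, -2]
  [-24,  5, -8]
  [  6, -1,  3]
x^3 - 3*x^2 + 3*x - 1

Expanding det(x·I − A) (e.g. by cofactor expansion or by noting that A is similar to its Jordan form J, which has the same characteristic polynomial as A) gives
  χ_A(x) = x^3 - 3*x^2 + 3*x - 1
which factors as (x - 1)^3. The eigenvalues (with algebraic multiplicities) are λ = 1 with multiplicity 3.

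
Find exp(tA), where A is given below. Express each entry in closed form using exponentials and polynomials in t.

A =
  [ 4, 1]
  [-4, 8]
e^{tA} =
  [-2*t*exp(6*t) + exp(6*t), t*exp(6*t)]
  [-4*t*exp(6*t), 2*t*exp(6*t) + exp(6*t)]

Strategy: write A = P · J · P⁻¹ where J is a Jordan canonical form, so e^{tA} = P · e^{tJ} · P⁻¹, and e^{tJ} can be computed block-by-block.

A has Jordan form
J =
  [6, 1]
  [0, 6]
(up to reordering of blocks).

Per-block formulas:
  For a 2×2 Jordan block J_2(6): exp(t · J_2(6)) = e^(6t)·(I + t·N), where N is the 2×2 nilpotent shift.

After assembling e^{tJ} and conjugating by P, we get:

e^{tA} =
  [-2*t*exp(6*t) + exp(6*t), t*exp(6*t)]
  [-4*t*exp(6*t), 2*t*exp(6*t) + exp(6*t)]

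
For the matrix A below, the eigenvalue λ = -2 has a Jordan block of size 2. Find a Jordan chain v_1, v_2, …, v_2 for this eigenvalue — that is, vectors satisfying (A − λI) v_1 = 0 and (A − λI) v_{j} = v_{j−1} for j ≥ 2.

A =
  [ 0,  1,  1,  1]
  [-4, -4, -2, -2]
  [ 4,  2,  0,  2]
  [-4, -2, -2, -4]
A Jordan chain for λ = -2 of length 2:
v_1 = (2, -4, 4, -4)ᵀ
v_2 = (1, 0, 0, 0)ᵀ

Let N = A − (-2)·I. We want v_2 with N^2 v_2 = 0 but N^1 v_2 ≠ 0; then v_{j-1} := N · v_j for j = 2, …, 2.

Pick v_2 = (1, 0, 0, 0)ᵀ.
Then v_1 = N · v_2 = (2, -4, 4, -4)ᵀ.

Sanity check: (A − (-2)·I) v_1 = (0, 0, 0, 0)ᵀ = 0. ✓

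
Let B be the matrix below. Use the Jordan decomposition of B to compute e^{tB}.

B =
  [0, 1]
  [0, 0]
e^{tB} =
  [1, t]
  [0, 1]

Strategy: write B = P · J · P⁻¹ where J is a Jordan canonical form, so e^{tB} = P · e^{tJ} · P⁻¹, and e^{tJ} can be computed block-by-block.

B has Jordan form
J =
  [0, 1]
  [0, 0]
(up to reordering of blocks).

Per-block formulas:
  For a 2×2 Jordan block J_2(0): exp(t · J_2(0)) = e^(0t)·(I + t·N), where N is the 2×2 nilpotent shift.

After assembling e^{tJ} and conjugating by P, we get:

e^{tB} =
  [1, t]
  [0, 1]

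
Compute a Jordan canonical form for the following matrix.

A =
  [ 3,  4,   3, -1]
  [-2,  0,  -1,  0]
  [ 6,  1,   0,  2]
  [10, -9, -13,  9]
J_2(3) ⊕ J_2(3)

The characteristic polynomial is
  det(x·I − A) = x^4 - 12*x^3 + 54*x^2 - 108*x + 81 = (x - 3)^4

Eigenvalues and multiplicities (the geometric multiplicity of λ is n − rank(A − λI), which equals the number of Jordan blocks for λ):
  λ = 3: algebraic multiplicity = 4, geometric multiplicity = 2

Determining the block sizes for each eigenvalue:
  λ = 3: with am = 4 and gm = 2, the partition is not yet determined (e.g. several partitions of 4 into 2 parts exist). Let N = A − (3)·I. Computing rank(N^1) = 2, rank(N^2) = 0; the number of blocks of size ≥ j is rank(N^{j−1}) − rank(N^j), giving [2, 2]. So we have 2 block(s) of size 2 → block sizes [2, 2]

Assembling the blocks gives a Jordan form
J =
  [3, 1, 0, 0]
  [0, 3, 0, 0]
  [0, 0, 3, 1]
  [0, 0, 0, 3]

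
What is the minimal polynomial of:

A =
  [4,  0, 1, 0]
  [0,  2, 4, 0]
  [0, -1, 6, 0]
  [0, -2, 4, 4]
x^3 - 12*x^2 + 48*x - 64

The characteristic polynomial is χ_A(x) = (x - 4)^4, so the eigenvalues are known. The minimal polynomial is
  m_A(x) = Π_λ (x − λ)^{k_λ}
where k_λ is the size of the *largest* Jordan block for λ (equivalently, the smallest k with (A − λI)^k v = 0 for every generalised eigenvector v of λ).

  λ = 4: largest Jordan block has size 3, contributing (x − 4)^3

So m_A(x) = (x - 4)^3 = x^3 - 12*x^2 + 48*x - 64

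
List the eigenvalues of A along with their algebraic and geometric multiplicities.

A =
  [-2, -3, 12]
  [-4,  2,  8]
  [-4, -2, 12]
λ = 4: alg = 3, geom = 2

Step 1 — factor the characteristic polynomial to read off the algebraic multiplicities:
  χ_A(x) = (x - 4)^3

Step 2 — compute geometric multiplicities via the rank-nullity identity g(λ) = n − rank(A − λI):
  rank(A − (4)·I) = 1, so dim ker(A − (4)·I) = n − 1 = 2

Summary:
  λ = 4: algebraic multiplicity = 3, geometric multiplicity = 2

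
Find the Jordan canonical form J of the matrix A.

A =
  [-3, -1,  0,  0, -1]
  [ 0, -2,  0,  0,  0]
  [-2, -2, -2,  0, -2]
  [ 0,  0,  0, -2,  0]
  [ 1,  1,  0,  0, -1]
J_2(-2) ⊕ J_1(-2) ⊕ J_1(-2) ⊕ J_1(-2)

The characteristic polynomial is
  det(x·I − A) = x^5 + 10*x^4 + 40*x^3 + 80*x^2 + 80*x + 32 = (x + 2)^5

Eigenvalues and multiplicities (the geometric multiplicity of λ is n − rank(A − λI), which equals the number of Jordan blocks for λ):
  λ = -2: algebraic multiplicity = 5, geometric multiplicity = 4

Determining the block sizes for each eigenvalue:
  λ = -2: 4 blocks summing to 5 forces exactly one block of size 2 and the rest size 1 → block sizes [2, 1, 1, 1]

Assembling the blocks gives a Jordan form
J =
  [-2,  1,  0,  0,  0]
  [ 0, -2,  0,  0,  0]
  [ 0,  0, -2,  0,  0]
  [ 0,  0,  0, -2,  0]
  [ 0,  0,  0,  0, -2]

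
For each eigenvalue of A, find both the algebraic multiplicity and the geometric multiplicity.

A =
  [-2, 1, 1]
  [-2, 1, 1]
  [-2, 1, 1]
λ = 0: alg = 3, geom = 2

Step 1 — factor the characteristic polynomial to read off the algebraic multiplicities:
  χ_A(x) = x^3

Step 2 — compute geometric multiplicities via the rank-nullity identity g(λ) = n − rank(A − λI):
  rank(A − (0)·I) = 1, so dim ker(A − (0)·I) = n − 1 = 2

Summary:
  λ = 0: algebraic multiplicity = 3, geometric multiplicity = 2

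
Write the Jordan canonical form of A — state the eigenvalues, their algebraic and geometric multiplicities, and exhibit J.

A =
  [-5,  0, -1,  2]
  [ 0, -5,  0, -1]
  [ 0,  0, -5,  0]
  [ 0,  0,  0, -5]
J_2(-5) ⊕ J_2(-5)

The characteristic polynomial is
  det(x·I − A) = x^4 + 20*x^3 + 150*x^2 + 500*x + 625 = (x + 5)^4

Eigenvalues and multiplicities (the geometric multiplicity of λ is n − rank(A − λI), which equals the number of Jordan blocks for λ):
  λ = -5: algebraic multiplicity = 4, geometric multiplicity = 2

Determining the block sizes for each eigenvalue:
  λ = -5: with am = 4 and gm = 2, the partition is not yet determined (e.g. several partitions of 4 into 2 parts exist). Let N = A − (-5)·I. Computing rank(N^1) = 2, rank(N^2) = 0; the number of blocks of size ≥ j is rank(N^{j−1}) − rank(N^j), giving [2, 2]. So we have 2 block(s) of size 2 → block sizes [2, 2]

Assembling the blocks gives a Jordan form
J =
  [-5,  1,  0,  0]
  [ 0, -5,  0,  0]
  [ 0,  0, -5,  1]
  [ 0,  0,  0, -5]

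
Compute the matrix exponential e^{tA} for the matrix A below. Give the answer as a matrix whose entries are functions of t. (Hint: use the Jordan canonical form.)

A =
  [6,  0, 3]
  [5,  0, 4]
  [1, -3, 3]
e^{tA} =
  [6*t^2*exp(3*t) + 3*t*exp(3*t) + exp(3*t), -9*t^2*exp(3*t)/2, 9*t^2*exp(3*t)/2 + 3*t*exp(3*t)]
  [2*t^2*exp(3*t) + 5*t*exp(3*t), -3*t^2*exp(3*t)/2 - 3*t*exp(3*t) + exp(3*t), 3*t^2*exp(3*t)/2 + 4*t*exp(3*t)]
  [-6*t^2*exp(3*t) + t*exp(3*t), 9*t^2*exp(3*t)/2 - 3*t*exp(3*t), -9*t^2*exp(3*t)/2 + exp(3*t)]

Strategy: write A = P · J · P⁻¹ where J is a Jordan canonical form, so e^{tA} = P · e^{tJ} · P⁻¹, and e^{tJ} can be computed block-by-block.

A has Jordan form
J =
  [3, 1, 0]
  [0, 3, 1]
  [0, 0, 3]
(up to reordering of blocks).

Per-block formulas:
  For a 3×3 Jordan block J_3(3): exp(t · J_3(3)) = e^(3t)·(I + t·N + (t^2/2)·N^2), where N is the 3×3 nilpotent shift.

After assembling e^{tJ} and conjugating by P, we get:

e^{tA} =
  [6*t^2*exp(3*t) + 3*t*exp(3*t) + exp(3*t), -9*t^2*exp(3*t)/2, 9*t^2*exp(3*t)/2 + 3*t*exp(3*t)]
  [2*t^2*exp(3*t) + 5*t*exp(3*t), -3*t^2*exp(3*t)/2 - 3*t*exp(3*t) + exp(3*t), 3*t^2*exp(3*t)/2 + 4*t*exp(3*t)]
  [-6*t^2*exp(3*t) + t*exp(3*t), 9*t^2*exp(3*t)/2 - 3*t*exp(3*t), -9*t^2*exp(3*t)/2 + exp(3*t)]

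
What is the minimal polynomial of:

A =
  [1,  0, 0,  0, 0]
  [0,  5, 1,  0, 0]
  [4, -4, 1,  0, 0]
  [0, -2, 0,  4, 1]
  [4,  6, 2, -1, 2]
x^3 - 7*x^2 + 15*x - 9

The characteristic polynomial is χ_A(x) = (x - 3)^4*(x - 1), so the eigenvalues are known. The minimal polynomial is
  m_A(x) = Π_λ (x − λ)^{k_λ}
where k_λ is the size of the *largest* Jordan block for λ (equivalently, the smallest k with (A − λI)^k v = 0 for every generalised eigenvector v of λ).

  λ = 1: largest Jordan block has size 1, contributing (x − 1)
  λ = 3: largest Jordan block has size 2, contributing (x − 3)^2

So m_A(x) = (x - 3)^2*(x - 1) = x^3 - 7*x^2 + 15*x - 9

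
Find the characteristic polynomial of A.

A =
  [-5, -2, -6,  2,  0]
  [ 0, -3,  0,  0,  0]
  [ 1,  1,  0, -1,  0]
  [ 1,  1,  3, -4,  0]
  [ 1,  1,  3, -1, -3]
x^5 + 15*x^4 + 90*x^3 + 270*x^2 + 405*x + 243

Expanding det(x·I − A) (e.g. by cofactor expansion or by noting that A is similar to its Jordan form J, which has the same characteristic polynomial as A) gives
  χ_A(x) = x^5 + 15*x^4 + 90*x^3 + 270*x^2 + 405*x + 243
which factors as (x + 3)^5. The eigenvalues (with algebraic multiplicities) are λ = -3 with multiplicity 5.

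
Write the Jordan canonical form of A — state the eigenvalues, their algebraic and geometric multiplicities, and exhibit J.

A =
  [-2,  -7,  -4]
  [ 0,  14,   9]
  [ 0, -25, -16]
J_1(-2) ⊕ J_2(-1)

The characteristic polynomial is
  det(x·I − A) = x^3 + 4*x^2 + 5*x + 2 = (x + 1)^2*(x + 2)

Eigenvalues and multiplicities (the geometric multiplicity of λ is n − rank(A − λI), which equals the number of Jordan blocks for λ):
  λ = -2: algebraic multiplicity = 1, geometric multiplicity = 1
  λ = -1: algebraic multiplicity = 2, geometric multiplicity = 1

Determining the block sizes for each eigenvalue:
  λ = -2: one block (gm = 1), so the single block has size am = 1 → block sizes [1]
  λ = -1: one block (gm = 1), so the single block has size am = 2 → block sizes [2]

Assembling the blocks gives a Jordan form
J =
  [-2,  0,  0]
  [ 0, -1,  1]
  [ 0,  0, -1]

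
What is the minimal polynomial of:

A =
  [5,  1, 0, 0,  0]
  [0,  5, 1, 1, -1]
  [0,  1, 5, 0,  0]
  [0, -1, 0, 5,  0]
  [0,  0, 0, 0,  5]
x^3 - 15*x^2 + 75*x - 125

The characteristic polynomial is χ_A(x) = (x - 5)^5, so the eigenvalues are known. The minimal polynomial is
  m_A(x) = Π_λ (x − λ)^{k_λ}
where k_λ is the size of the *largest* Jordan block for λ (equivalently, the smallest k with (A − λI)^k v = 0 for every generalised eigenvector v of λ).

  λ = 5: largest Jordan block has size 3, contributing (x − 5)^3

So m_A(x) = (x - 5)^3 = x^3 - 15*x^2 + 75*x - 125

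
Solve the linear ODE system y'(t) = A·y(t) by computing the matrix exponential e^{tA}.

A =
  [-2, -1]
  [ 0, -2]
e^{tA} =
  [exp(-2*t), -t*exp(-2*t)]
  [0, exp(-2*t)]

Strategy: write A = P · J · P⁻¹ where J is a Jordan canonical form, so e^{tA} = P · e^{tJ} · P⁻¹, and e^{tJ} can be computed block-by-block.

A has Jordan form
J =
  [-2,  1]
  [ 0, -2]
(up to reordering of blocks).

Per-block formulas:
  For a 2×2 Jordan block J_2(-2): exp(t · J_2(-2)) = e^(-2t)·(I + t·N), where N is the 2×2 nilpotent shift.

After assembling e^{tJ} and conjugating by P, we get:

e^{tA} =
  [exp(-2*t), -t*exp(-2*t)]
  [0, exp(-2*t)]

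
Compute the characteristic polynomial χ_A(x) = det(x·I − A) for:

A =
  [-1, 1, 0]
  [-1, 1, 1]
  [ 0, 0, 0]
x^3

Expanding det(x·I − A) (e.g. by cofactor expansion or by noting that A is similar to its Jordan form J, which has the same characteristic polynomial as A) gives
  χ_A(x) = x^3
which factors as x^3. The eigenvalues (with algebraic multiplicities) are λ = 0 with multiplicity 3.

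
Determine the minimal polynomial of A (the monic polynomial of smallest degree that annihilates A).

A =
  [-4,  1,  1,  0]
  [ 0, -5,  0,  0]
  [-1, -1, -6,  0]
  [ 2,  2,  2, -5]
x^2 + 10*x + 25

The characteristic polynomial is χ_A(x) = (x + 5)^4, so the eigenvalues are known. The minimal polynomial is
  m_A(x) = Π_λ (x − λ)^{k_λ}
where k_λ is the size of the *largest* Jordan block for λ (equivalently, the smallest k with (A − λI)^k v = 0 for every generalised eigenvector v of λ).

  λ = -5: largest Jordan block has size 2, contributing (x + 5)^2

So m_A(x) = (x + 5)^2 = x^2 + 10*x + 25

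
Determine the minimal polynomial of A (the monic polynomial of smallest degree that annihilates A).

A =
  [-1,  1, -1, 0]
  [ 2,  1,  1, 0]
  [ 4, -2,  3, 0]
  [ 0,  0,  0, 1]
x^3 - 3*x^2 + 3*x - 1

The characteristic polynomial is χ_A(x) = (x - 1)^4, so the eigenvalues are known. The minimal polynomial is
  m_A(x) = Π_λ (x − λ)^{k_λ}
where k_λ is the size of the *largest* Jordan block for λ (equivalently, the smallest k with (A − λI)^k v = 0 for every generalised eigenvector v of λ).

  λ = 1: largest Jordan block has size 3, contributing (x − 1)^3

So m_A(x) = (x - 1)^3 = x^3 - 3*x^2 + 3*x - 1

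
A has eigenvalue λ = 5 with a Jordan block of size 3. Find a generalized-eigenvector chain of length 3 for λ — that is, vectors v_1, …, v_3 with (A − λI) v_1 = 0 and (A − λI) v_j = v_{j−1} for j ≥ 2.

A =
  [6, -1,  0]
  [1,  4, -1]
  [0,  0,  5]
A Jordan chain for λ = 5 of length 3:
v_1 = (1, 1, 0)ᵀ
v_2 = (0, -1, 0)ᵀ
v_3 = (0, 0, 1)ᵀ

Let N = A − (5)·I. We want v_3 with N^3 v_3 = 0 but N^2 v_3 ≠ 0; then v_{j-1} := N · v_j for j = 3, …, 2.

Pick v_3 = (0, 0, 1)ᵀ.
Then v_2 = N · v_3 = (0, -1, 0)ᵀ.
Then v_1 = N · v_2 = (1, 1, 0)ᵀ.

Sanity check: (A − (5)·I) v_1 = (0, 0, 0)ᵀ = 0. ✓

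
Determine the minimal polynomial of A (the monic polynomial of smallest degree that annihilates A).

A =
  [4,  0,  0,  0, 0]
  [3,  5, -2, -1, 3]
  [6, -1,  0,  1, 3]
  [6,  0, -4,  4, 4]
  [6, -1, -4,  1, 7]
x^3 - 12*x^2 + 48*x - 64

The characteristic polynomial is χ_A(x) = (x - 4)^5, so the eigenvalues are known. The minimal polynomial is
  m_A(x) = Π_λ (x − λ)^{k_λ}
where k_λ is the size of the *largest* Jordan block for λ (equivalently, the smallest k with (A − λI)^k v = 0 for every generalised eigenvector v of λ).

  λ = 4: largest Jordan block has size 3, contributing (x − 4)^3

So m_A(x) = (x - 4)^3 = x^3 - 12*x^2 + 48*x - 64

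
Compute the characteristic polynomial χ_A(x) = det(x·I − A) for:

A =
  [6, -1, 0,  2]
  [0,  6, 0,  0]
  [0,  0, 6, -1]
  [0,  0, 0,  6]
x^4 - 24*x^3 + 216*x^2 - 864*x + 1296

Expanding det(x·I − A) (e.g. by cofactor expansion or by noting that A is similar to its Jordan form J, which has the same characteristic polynomial as A) gives
  χ_A(x) = x^4 - 24*x^3 + 216*x^2 - 864*x + 1296
which factors as (x - 6)^4. The eigenvalues (with algebraic multiplicities) are λ = 6 with multiplicity 4.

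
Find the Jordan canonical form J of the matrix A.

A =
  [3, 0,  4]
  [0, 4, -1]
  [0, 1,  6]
J_1(3) ⊕ J_2(5)

The characteristic polynomial is
  det(x·I − A) = x^3 - 13*x^2 + 55*x - 75 = (x - 5)^2*(x - 3)

Eigenvalues and multiplicities (the geometric multiplicity of λ is n − rank(A − λI), which equals the number of Jordan blocks for λ):
  λ = 3: algebraic multiplicity = 1, geometric multiplicity = 1
  λ = 5: algebraic multiplicity = 2, geometric multiplicity = 1

Determining the block sizes for each eigenvalue:
  λ = 3: one block (gm = 1), so the single block has size am = 1 → block sizes [1]
  λ = 5: one block (gm = 1), so the single block has size am = 2 → block sizes [2]

Assembling the blocks gives a Jordan form
J =
  [3, 0, 0]
  [0, 5, 1]
  [0, 0, 5]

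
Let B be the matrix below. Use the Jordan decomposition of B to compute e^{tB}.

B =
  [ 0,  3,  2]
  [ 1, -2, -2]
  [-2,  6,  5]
e^{tB} =
  [-t*exp(t) + exp(t), 3*t*exp(t), 2*t*exp(t)]
  [t*exp(t), -3*t*exp(t) + exp(t), -2*t*exp(t)]
  [-2*t*exp(t), 6*t*exp(t), 4*t*exp(t) + exp(t)]

Strategy: write B = P · J · P⁻¹ where J is a Jordan canonical form, so e^{tB} = P · e^{tJ} · P⁻¹, and e^{tJ} can be computed block-by-block.

B has Jordan form
J =
  [1, 1, 0]
  [0, 1, 0]
  [0, 0, 1]
(up to reordering of blocks).

Per-block formulas:
  For a 2×2 Jordan block J_2(1): exp(t · J_2(1)) = e^(1t)·(I + t·N), where N is the 2×2 nilpotent shift.
  For a 1×1 block at λ = 1: exp(t · [1]) = [e^(1t)].

After assembling e^{tJ} and conjugating by P, we get:

e^{tB} =
  [-t*exp(t) + exp(t), 3*t*exp(t), 2*t*exp(t)]
  [t*exp(t), -3*t*exp(t) + exp(t), -2*t*exp(t)]
  [-2*t*exp(t), 6*t*exp(t), 4*t*exp(t) + exp(t)]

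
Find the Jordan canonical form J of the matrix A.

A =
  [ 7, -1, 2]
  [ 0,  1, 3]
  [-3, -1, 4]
J_3(4)

The characteristic polynomial is
  det(x·I − A) = x^3 - 12*x^2 + 48*x - 64 = (x - 4)^3

Eigenvalues and multiplicities (the geometric multiplicity of λ is n − rank(A − λI), which equals the number of Jordan blocks for λ):
  λ = 4: algebraic multiplicity = 3, geometric multiplicity = 1

Determining the block sizes for each eigenvalue:
  λ = 4: one block (gm = 1), so the single block has size am = 3 → block sizes [3]

Assembling the blocks gives a Jordan form
J =
  [4, 1, 0]
  [0, 4, 1]
  [0, 0, 4]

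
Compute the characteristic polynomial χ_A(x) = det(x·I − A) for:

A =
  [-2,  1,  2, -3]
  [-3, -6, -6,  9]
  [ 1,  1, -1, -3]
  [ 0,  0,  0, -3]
x^4 + 12*x^3 + 54*x^2 + 108*x + 81

Expanding det(x·I − A) (e.g. by cofactor expansion or by noting that A is similar to its Jordan form J, which has the same characteristic polynomial as A) gives
  χ_A(x) = x^4 + 12*x^3 + 54*x^2 + 108*x + 81
which factors as (x + 3)^4. The eigenvalues (with algebraic multiplicities) are λ = -3 with multiplicity 4.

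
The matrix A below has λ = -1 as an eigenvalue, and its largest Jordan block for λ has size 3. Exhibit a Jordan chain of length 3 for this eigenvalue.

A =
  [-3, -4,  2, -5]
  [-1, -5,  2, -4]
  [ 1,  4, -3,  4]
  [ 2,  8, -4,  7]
A Jordan chain for λ = -1 of length 3:
v_1 = (-8, -4, 4, 8)ᵀ
v_2 = (-4, -4, 4, 8)ᵀ
v_3 = (0, 1, 0, 0)ᵀ

Let N = A − (-1)·I. We want v_3 with N^3 v_3 = 0 but N^2 v_3 ≠ 0; then v_{j-1} := N · v_j for j = 3, …, 2.

Pick v_3 = (0, 1, 0, 0)ᵀ.
Then v_2 = N · v_3 = (-4, -4, 4, 8)ᵀ.
Then v_1 = N · v_2 = (-8, -4, 4, 8)ᵀ.

Sanity check: (A − (-1)·I) v_1 = (0, 0, 0, 0)ᵀ = 0. ✓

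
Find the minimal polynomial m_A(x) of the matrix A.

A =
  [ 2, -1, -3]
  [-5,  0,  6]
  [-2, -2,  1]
x^3 - 3*x^2 + 3*x - 1

The characteristic polynomial is χ_A(x) = (x - 1)^3, so the eigenvalues are known. The minimal polynomial is
  m_A(x) = Π_λ (x − λ)^{k_λ}
where k_λ is the size of the *largest* Jordan block for λ (equivalently, the smallest k with (A − λI)^k v = 0 for every generalised eigenvector v of λ).

  λ = 1: largest Jordan block has size 3, contributing (x − 1)^3

So m_A(x) = (x - 1)^3 = x^3 - 3*x^2 + 3*x - 1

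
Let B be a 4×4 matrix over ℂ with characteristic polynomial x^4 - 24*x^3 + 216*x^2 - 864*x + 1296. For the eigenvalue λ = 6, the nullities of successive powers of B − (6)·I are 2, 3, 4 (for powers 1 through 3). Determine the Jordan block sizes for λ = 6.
Block sizes for λ = 6: [3, 1]

From the dimensions of kernels of powers, the number of Jordan blocks of size at least j is d_j − d_{j−1} where d_j = dim ker(N^j) (with d_0 = 0). Computing the differences gives [2, 1, 1].
The number of blocks of size exactly k is (#blocks of size ≥ k) − (#blocks of size ≥ k + 1), so the partition is: 1 block(s) of size 1, 1 block(s) of size 3.
In nonincreasing order the block sizes are [3, 1].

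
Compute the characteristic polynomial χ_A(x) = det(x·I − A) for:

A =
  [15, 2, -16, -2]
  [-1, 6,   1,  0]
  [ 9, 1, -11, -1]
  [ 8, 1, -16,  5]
x^4 - 15*x^3 + 54*x^2 + 108*x - 648

Expanding det(x·I − A) (e.g. by cofactor expansion or by noting that A is similar to its Jordan form J, which has the same characteristic polynomial as A) gives
  χ_A(x) = x^4 - 15*x^3 + 54*x^2 + 108*x - 648
which factors as (x - 6)^3*(x + 3). The eigenvalues (with algebraic multiplicities) are λ = -3 with multiplicity 1, λ = 6 with multiplicity 3.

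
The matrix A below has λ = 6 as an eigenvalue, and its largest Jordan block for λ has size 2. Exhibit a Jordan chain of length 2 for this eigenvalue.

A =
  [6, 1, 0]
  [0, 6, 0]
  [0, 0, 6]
A Jordan chain for λ = 6 of length 2:
v_1 = (1, 0, 0)ᵀ
v_2 = (0, 1, 0)ᵀ

Let N = A − (6)·I. We want v_2 with N^2 v_2 = 0 but N^1 v_2 ≠ 0; then v_{j-1} := N · v_j for j = 2, …, 2.

Pick v_2 = (0, 1, 0)ᵀ.
Then v_1 = N · v_2 = (1, 0, 0)ᵀ.

Sanity check: (A − (6)·I) v_1 = (0, 0, 0)ᵀ = 0. ✓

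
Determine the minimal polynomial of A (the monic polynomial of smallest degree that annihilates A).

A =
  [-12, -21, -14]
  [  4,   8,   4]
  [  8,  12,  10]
x^2 - 4*x + 4

The characteristic polynomial is χ_A(x) = (x - 2)^3, so the eigenvalues are known. The minimal polynomial is
  m_A(x) = Π_λ (x − λ)^{k_λ}
where k_λ is the size of the *largest* Jordan block for λ (equivalently, the smallest k with (A − λI)^k v = 0 for every generalised eigenvector v of λ).

  λ = 2: largest Jordan block has size 2, contributing (x − 2)^2

So m_A(x) = (x - 2)^2 = x^2 - 4*x + 4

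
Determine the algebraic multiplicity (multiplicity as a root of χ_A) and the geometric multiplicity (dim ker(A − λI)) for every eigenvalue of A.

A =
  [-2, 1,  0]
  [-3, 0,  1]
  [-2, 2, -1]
λ = -1: alg = 3, geom = 1

Step 1 — factor the characteristic polynomial to read off the algebraic multiplicities:
  χ_A(x) = (x + 1)^3

Step 2 — compute geometric multiplicities via the rank-nullity identity g(λ) = n − rank(A − λI):
  rank(A − (-1)·I) = 2, so dim ker(A − (-1)·I) = n − 2 = 1

Summary:
  λ = -1: algebraic multiplicity = 3, geometric multiplicity = 1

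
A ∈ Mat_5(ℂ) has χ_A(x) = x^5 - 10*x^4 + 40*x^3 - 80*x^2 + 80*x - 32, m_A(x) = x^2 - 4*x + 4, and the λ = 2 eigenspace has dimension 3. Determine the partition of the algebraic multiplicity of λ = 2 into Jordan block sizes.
Block sizes for λ = 2: [2, 2, 1]

Step 1 — from the characteristic polynomial, algebraic multiplicity of λ = 2 is 5. From dim ker(A − (2)·I) = 3, there are exactly 3 Jordan blocks for λ = 2.
Step 2 — from the minimal polynomial, the factor (x − 2)^2 tells us the largest block for λ = 2 has size 2.
Step 3 — with total size 5, 3 blocks, and largest block 2, the block sizes (in nonincreasing order) are [2, 2, 1].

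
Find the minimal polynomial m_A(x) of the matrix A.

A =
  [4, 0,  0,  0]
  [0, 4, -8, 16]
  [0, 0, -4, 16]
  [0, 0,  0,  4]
x^2 - 16

The characteristic polynomial is χ_A(x) = (x - 4)^3*(x + 4), so the eigenvalues are known. The minimal polynomial is
  m_A(x) = Π_λ (x − λ)^{k_λ}
where k_λ is the size of the *largest* Jordan block for λ (equivalently, the smallest k with (A − λI)^k v = 0 for every generalised eigenvector v of λ).

  λ = -4: largest Jordan block has size 1, contributing (x + 4)
  λ = 4: largest Jordan block has size 1, contributing (x − 4)

So m_A(x) = (x - 4)*(x + 4) = x^2 - 16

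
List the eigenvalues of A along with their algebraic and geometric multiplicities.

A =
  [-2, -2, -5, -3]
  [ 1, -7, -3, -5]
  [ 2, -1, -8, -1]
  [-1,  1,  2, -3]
λ = -5: alg = 4, geom = 2

Step 1 — factor the characteristic polynomial to read off the algebraic multiplicities:
  χ_A(x) = (x + 5)^4

Step 2 — compute geometric multiplicities via the rank-nullity identity g(λ) = n − rank(A − λI):
  rank(A − (-5)·I) = 2, so dim ker(A − (-5)·I) = n − 2 = 2

Summary:
  λ = -5: algebraic multiplicity = 4, geometric multiplicity = 2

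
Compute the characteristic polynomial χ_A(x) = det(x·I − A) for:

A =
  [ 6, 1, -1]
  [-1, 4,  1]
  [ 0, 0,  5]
x^3 - 15*x^2 + 75*x - 125

Expanding det(x·I − A) (e.g. by cofactor expansion or by noting that A is similar to its Jordan form J, which has the same characteristic polynomial as A) gives
  χ_A(x) = x^3 - 15*x^2 + 75*x - 125
which factors as (x - 5)^3. The eigenvalues (with algebraic multiplicities) are λ = 5 with multiplicity 3.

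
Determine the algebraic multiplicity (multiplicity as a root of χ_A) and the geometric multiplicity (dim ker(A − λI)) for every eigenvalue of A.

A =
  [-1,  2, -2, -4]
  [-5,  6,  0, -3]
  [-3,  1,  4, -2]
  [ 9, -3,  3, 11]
λ = 5: alg = 4, geom = 2

Step 1 — factor the characteristic polynomial to read off the algebraic multiplicities:
  χ_A(x) = (x - 5)^4

Step 2 — compute geometric multiplicities via the rank-nullity identity g(λ) = n − rank(A − λI):
  rank(A − (5)·I) = 2, so dim ker(A − (5)·I) = n − 2 = 2

Summary:
  λ = 5: algebraic multiplicity = 4, geometric multiplicity = 2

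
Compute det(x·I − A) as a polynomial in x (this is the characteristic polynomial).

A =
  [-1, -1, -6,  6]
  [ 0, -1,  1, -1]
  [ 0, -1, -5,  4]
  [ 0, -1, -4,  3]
x^4 + 4*x^3 + 6*x^2 + 4*x + 1

Expanding det(x·I − A) (e.g. by cofactor expansion or by noting that A is similar to its Jordan form J, which has the same characteristic polynomial as A) gives
  χ_A(x) = x^4 + 4*x^3 + 6*x^2 + 4*x + 1
which factors as (x + 1)^4. The eigenvalues (with algebraic multiplicities) are λ = -1 with multiplicity 4.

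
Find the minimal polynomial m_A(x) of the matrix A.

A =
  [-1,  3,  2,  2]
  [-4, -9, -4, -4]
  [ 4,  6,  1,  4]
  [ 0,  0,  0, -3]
x^2 + 6*x + 9

The characteristic polynomial is χ_A(x) = (x + 3)^4, so the eigenvalues are known. The minimal polynomial is
  m_A(x) = Π_λ (x − λ)^{k_λ}
where k_λ is the size of the *largest* Jordan block for λ (equivalently, the smallest k with (A − λI)^k v = 0 for every generalised eigenvector v of λ).

  λ = -3: largest Jordan block has size 2, contributing (x + 3)^2

So m_A(x) = (x + 3)^2 = x^2 + 6*x + 9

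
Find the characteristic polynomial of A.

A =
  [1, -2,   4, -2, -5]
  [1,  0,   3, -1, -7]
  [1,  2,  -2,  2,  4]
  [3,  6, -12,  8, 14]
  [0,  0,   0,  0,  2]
x^5 - 9*x^4 + 32*x^3 - 56*x^2 + 48*x - 16

Expanding det(x·I − A) (e.g. by cofactor expansion or by noting that A is similar to its Jordan form J, which has the same characteristic polynomial as A) gives
  χ_A(x) = x^5 - 9*x^4 + 32*x^3 - 56*x^2 + 48*x - 16
which factors as (x - 2)^4*(x - 1). The eigenvalues (with algebraic multiplicities) are λ = 1 with multiplicity 1, λ = 2 with multiplicity 4.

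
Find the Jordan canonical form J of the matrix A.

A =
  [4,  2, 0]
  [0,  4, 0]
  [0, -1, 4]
J_2(4) ⊕ J_1(4)

The characteristic polynomial is
  det(x·I − A) = x^3 - 12*x^2 + 48*x - 64 = (x - 4)^3

Eigenvalues and multiplicities (the geometric multiplicity of λ is n − rank(A − λI), which equals the number of Jordan blocks for λ):
  λ = 4: algebraic multiplicity = 3, geometric multiplicity = 2

Determining the block sizes for each eigenvalue:
  λ = 4: 2 blocks summing to 3 forces exactly one block of size 2 and the rest size 1 → block sizes [2, 1]

Assembling the blocks gives a Jordan form
J =
  [4, 1, 0]
  [0, 4, 0]
  [0, 0, 4]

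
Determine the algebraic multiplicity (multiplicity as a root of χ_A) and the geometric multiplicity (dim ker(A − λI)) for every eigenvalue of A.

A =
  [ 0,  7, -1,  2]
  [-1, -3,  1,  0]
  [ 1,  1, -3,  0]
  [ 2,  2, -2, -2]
λ = -2: alg = 4, geom = 2

Step 1 — factor the characteristic polynomial to read off the algebraic multiplicities:
  χ_A(x) = (x + 2)^4

Step 2 — compute geometric multiplicities via the rank-nullity identity g(λ) = n − rank(A − λI):
  rank(A − (-2)·I) = 2, so dim ker(A − (-2)·I) = n − 2 = 2

Summary:
  λ = -2: algebraic multiplicity = 4, geometric multiplicity = 2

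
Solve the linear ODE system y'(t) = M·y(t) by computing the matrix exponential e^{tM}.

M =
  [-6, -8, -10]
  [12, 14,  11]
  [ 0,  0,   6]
e^{tM} =
  [-2*exp(6*t) + 3*exp(2*t), -2*exp(6*t) + 2*exp(2*t), -2*t*exp(6*t) - 2*exp(6*t) + 2*exp(2*t)]
  [3*exp(6*t) - 3*exp(2*t), 3*exp(6*t) - 2*exp(2*t), 3*t*exp(6*t) + 2*exp(6*t) - 2*exp(2*t)]
  [0, 0, exp(6*t)]

Strategy: write M = P · J · P⁻¹ where J is a Jordan canonical form, so e^{tM} = P · e^{tJ} · P⁻¹, and e^{tJ} can be computed block-by-block.

M has Jordan form
J =
  [2, 0, 0]
  [0, 6, 1]
  [0, 0, 6]
(up to reordering of blocks).

Per-block formulas:
  For a 2×2 Jordan block J_2(6): exp(t · J_2(6)) = e^(6t)·(I + t·N), where N is the 2×2 nilpotent shift.
  For a 1×1 block at λ = 2: exp(t · [2]) = [e^(2t)].

After assembling e^{tJ} and conjugating by P, we get:

e^{tM} =
  [-2*exp(6*t) + 3*exp(2*t), -2*exp(6*t) + 2*exp(2*t), -2*t*exp(6*t) - 2*exp(6*t) + 2*exp(2*t)]
  [3*exp(6*t) - 3*exp(2*t), 3*exp(6*t) - 2*exp(2*t), 3*t*exp(6*t) + 2*exp(6*t) - 2*exp(2*t)]
  [0, 0, exp(6*t)]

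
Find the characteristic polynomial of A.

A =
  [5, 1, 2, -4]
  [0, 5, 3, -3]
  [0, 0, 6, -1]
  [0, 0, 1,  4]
x^4 - 20*x^3 + 150*x^2 - 500*x + 625

Expanding det(x·I − A) (e.g. by cofactor expansion or by noting that A is similar to its Jordan form J, which has the same characteristic polynomial as A) gives
  χ_A(x) = x^4 - 20*x^3 + 150*x^2 - 500*x + 625
which factors as (x - 5)^4. The eigenvalues (with algebraic multiplicities) are λ = 5 with multiplicity 4.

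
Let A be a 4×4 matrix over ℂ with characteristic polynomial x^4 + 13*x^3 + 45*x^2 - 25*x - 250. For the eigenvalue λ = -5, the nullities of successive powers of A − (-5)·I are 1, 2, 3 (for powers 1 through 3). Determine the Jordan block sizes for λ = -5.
Block sizes for λ = -5: [3]

From the dimensions of kernels of powers, the number of Jordan blocks of size at least j is d_j − d_{j−1} where d_j = dim ker(N^j) (with d_0 = 0). Computing the differences gives [1, 1, 1].
The number of blocks of size exactly k is (#blocks of size ≥ k) − (#blocks of size ≥ k + 1), so the partition is: 1 block(s) of size 3.
In nonincreasing order the block sizes are [3].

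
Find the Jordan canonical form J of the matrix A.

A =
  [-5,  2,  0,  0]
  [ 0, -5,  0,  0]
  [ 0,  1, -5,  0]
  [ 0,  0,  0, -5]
J_2(-5) ⊕ J_1(-5) ⊕ J_1(-5)

The characteristic polynomial is
  det(x·I − A) = x^4 + 20*x^3 + 150*x^2 + 500*x + 625 = (x + 5)^4

Eigenvalues and multiplicities (the geometric multiplicity of λ is n − rank(A − λI), which equals the number of Jordan blocks for λ):
  λ = -5: algebraic multiplicity = 4, geometric multiplicity = 3

Determining the block sizes for each eigenvalue:
  λ = -5: 3 blocks summing to 4 forces exactly one block of size 2 and the rest size 1 → block sizes [2, 1, 1]

Assembling the blocks gives a Jordan form
J =
  [-5,  1,  0,  0]
  [ 0, -5,  0,  0]
  [ 0,  0, -5,  0]
  [ 0,  0,  0, -5]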